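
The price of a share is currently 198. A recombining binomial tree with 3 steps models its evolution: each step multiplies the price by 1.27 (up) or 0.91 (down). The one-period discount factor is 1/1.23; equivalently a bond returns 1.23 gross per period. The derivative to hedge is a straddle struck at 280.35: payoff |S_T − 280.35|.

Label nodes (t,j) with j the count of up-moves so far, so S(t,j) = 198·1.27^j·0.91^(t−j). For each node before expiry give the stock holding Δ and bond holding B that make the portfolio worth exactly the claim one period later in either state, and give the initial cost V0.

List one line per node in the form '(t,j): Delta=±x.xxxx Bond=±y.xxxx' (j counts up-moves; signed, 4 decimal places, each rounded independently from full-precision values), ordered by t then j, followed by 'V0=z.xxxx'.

(0,0): Delta=0.7223 Bond=-92.9247
(1,0): Delta=-0.7713 Bond=154.8238
(1,1): Delta=0.8561 Bond=-147.9375
(2,0): Delta=-1.0000 Bond=227.9268
(2,1): Delta=-0.7508 Bond=185.7466
(2,2): Delta=1.0000 Bond=-227.9268
V0=50.0895

The replicating-portfolio and risk-neutral prices coincide; use p* = (1.23−0.91)/(1.27−0.91) = 0.8889 for the latter.
Terminal payoffs: V(3,0)=131.1429, V(3,1)=72.1160, V(3,2)=10.2623, V(3,3)=125.2298
Node (2,0) S=163.9638: V=(p*·72.1160+(1−p*)·131.1429)/1.23=63.9630; Δ=(72.1160−131.1429)/(208.2340−149.2071)=-1.0000; B=V−Δ·S=227.9268
Node (2,1) S=228.8286: V=(p*·10.2623+(1−p*)·72.1160)/1.23=13.9309; Δ=(10.2623−72.1160)/(290.6123−208.2340)=-0.7508; B=V−Δ·S=185.7466
Node (2,2) S=319.3542: V=(p*·125.2298+(1−p*)·10.2623)/1.23=91.4274; Δ=(125.2298−10.2623)/(405.5798−290.6123)=1.0000; B=V−Δ·S=-227.9268
Node (1,0) S=180.1800: V=(p*·13.9309+(1−p*)·63.9630)/1.23=15.8455; Δ=(13.9309−63.9630)/(228.8286−163.9638)=-0.7713; B=V−Δ·S=154.8238
Node (1,1) S=251.4600: V=(p*·91.4274+(1−p*)·13.9309)/1.23=67.3306; Δ=(91.4274−13.9309)/(319.3542−228.8286)=0.8561; B=V−Δ·S=-147.9375
Node (0,0) S=198.0000: V=(p*·67.3306+(1−p*)·15.8455)/1.23=50.0895; Δ=(67.3306−15.8455)/(251.4600−180.1800)=0.7223; B=V−Δ·S=-92.9247
The time-0 hedge costs 50.0895, which is the no-arbitrage price.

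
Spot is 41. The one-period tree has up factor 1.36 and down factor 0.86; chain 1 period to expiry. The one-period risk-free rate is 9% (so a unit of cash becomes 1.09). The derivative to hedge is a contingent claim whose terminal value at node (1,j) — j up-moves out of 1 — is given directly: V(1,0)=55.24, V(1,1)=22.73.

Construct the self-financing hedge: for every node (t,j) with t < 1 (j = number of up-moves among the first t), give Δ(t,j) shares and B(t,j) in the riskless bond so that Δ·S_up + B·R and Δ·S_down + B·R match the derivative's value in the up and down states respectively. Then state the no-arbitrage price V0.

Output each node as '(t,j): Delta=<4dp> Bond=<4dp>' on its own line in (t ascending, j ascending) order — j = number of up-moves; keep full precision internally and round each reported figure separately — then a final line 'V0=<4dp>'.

(0,0): Delta=-1.5859 Bond=101.9791
V0=36.9591

The replicating-portfolio and risk-neutral prices coincide; use p* = (1.09−0.86)/(1.36−0.86) = 0.4600 for the latter.
Terminal payoffs: V(1,0)=55.2400, V(1,1)=22.7300
  t=0,j=0: stock 41.0000 → up 55.7600 (V=22.7300), down 35.2600 (V=55.2400). Price 36.9591; hedge Δ=-1.5859, bond B=101.9791.
Check: Δ(0,0)·S0 + B(0,0) = 36.9591 = V0.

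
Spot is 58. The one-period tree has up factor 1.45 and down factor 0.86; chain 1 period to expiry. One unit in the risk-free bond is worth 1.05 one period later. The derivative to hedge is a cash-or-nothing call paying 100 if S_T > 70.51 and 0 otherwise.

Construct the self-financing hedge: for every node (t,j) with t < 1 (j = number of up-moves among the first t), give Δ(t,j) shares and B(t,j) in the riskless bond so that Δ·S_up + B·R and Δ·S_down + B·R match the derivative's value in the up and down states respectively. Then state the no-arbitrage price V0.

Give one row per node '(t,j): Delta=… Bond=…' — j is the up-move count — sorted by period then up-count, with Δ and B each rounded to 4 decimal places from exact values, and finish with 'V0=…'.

(0,0): Delta=2.9223 Bond=-138.8216
V0=30.6699

The replicating-portfolio and risk-neutral prices coincide; use p* = (1.05−0.86)/(1.45−0.86) = 0.3220 for the latter.
Payoff layer (t=1): V(1,0)=0.0000, V(1,1)=100.0000
(0,0): S=58.0000. Δ = (V_up−V_dn)/(S_up−S_dn) = (100.0000−0.0000)/(84.1000−49.8800) = 2.9223. V = [p*·100.0000 + (1−p*)·0.0000]/1.05 = 30.6699. B = V − Δ·S = -138.8216.
The time-0 hedge costs 30.6699, which is the no-arbitrage price.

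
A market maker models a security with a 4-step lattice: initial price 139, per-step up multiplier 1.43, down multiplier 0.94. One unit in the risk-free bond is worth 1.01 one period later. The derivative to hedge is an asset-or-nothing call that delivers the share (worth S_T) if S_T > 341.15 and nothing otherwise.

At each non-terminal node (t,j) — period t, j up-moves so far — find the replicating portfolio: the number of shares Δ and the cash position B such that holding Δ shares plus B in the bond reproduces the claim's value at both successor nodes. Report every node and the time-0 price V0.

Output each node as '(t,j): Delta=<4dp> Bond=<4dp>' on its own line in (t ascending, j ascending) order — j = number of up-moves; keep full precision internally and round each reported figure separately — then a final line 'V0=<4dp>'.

Under the risk-neutral measure, an up-move has probability p* = (R−d)/(u−d) = 0.1429 and values discount at R = 1.01.
Terminal payoffs: V(4,0)=0.0000, V(4,1)=0.0000, V(4,2)=0.0000, V(4,3)=382.0769, V(4,4)=581.2446
(3,0): S=115.4512. Δ = (V_up−V_dn)/(S_up−S_dn) = (0.0000−0.0000)/(165.0952−108.5241) = 0.0000. V = [p*·0.0000 + (1−p*)·0.0000]/1.01 = 0.0000. B = V − Δ·S = 0.0000.
(3,1): S=175.6332. Δ = (V_up−V_dn)/(S_up−S_dn) = (0.0000−0.0000)/(251.1554−165.0952) = 0.0000. V = [p*·0.0000 + (1−p*)·0.0000]/1.01 = 0.0000. B = V − Δ·S = 0.0000.
(3,2): S=267.1866. Δ = (V_up−V_dn)/(S_up−S_dn) = (382.0769−0.0000)/(382.0769−251.1554) = 2.9184. V = [p*·382.0769 + (1−p*)·0.0000]/1.01 = 54.0420. B = V − Δ·S = -725.7068.
(3,3): S=406.4648. Δ = (V_up−V_dn)/(S_up−S_dn) = (581.2446−382.0769)/(581.2446−382.0769) = 1.0000. V = [p*·581.2446 + (1−p*)·382.0769]/1.01 = 406.4648. B = V − Δ·S = 0.0000.
(2,0): S=122.8204. Δ = (V_up−V_dn)/(S_up−S_dn) = (0.0000−0.0000)/(175.6332−115.4512) = 0.0000. V = [p*·0.0000 + (1−p*)·0.0000]/1.01 = 0.0000. B = V − Δ·S = 0.0000.
(2,1): S=186.8438. Δ = (V_up−V_dn)/(S_up−S_dn) = (54.0420−0.0000)/(267.1866−175.6332) = 0.5903. V = [p*·54.0420 + (1−p*)·0.0000]/1.01 = 7.6438. B = V − Δ·S = -102.6459.
(2,2): S=284.2411. Δ = (V_up−V_dn)/(S_up−S_dn) = (406.4648−54.0420)/(406.4648−267.1866) = 2.5304. V = [p*·406.4648 + (1−p*)·54.0420]/1.01 = 103.3546. B = V − Δ·S = -615.8756.
(1,0): S=130.6600. Δ = (V_up−V_dn)/(S_up−S_dn) = (7.6438−0.0000)/(186.8438−122.8204) = 0.1194. V = [p*·7.6438 + (1−p*)·0.0000]/1.01 = 1.0812. B = V − Δ·S = -14.5185.
(1,1): S=198.7700. Δ = (V_up−V_dn)/(S_up−S_dn) = (103.3546−7.6438)/(284.2411−186.8438) = 0.9827. V = [p*·103.3546 + (1−p*)·7.6438]/1.01 = 21.1057. B = V − Δ·S = -174.2222.
(0,0): S=139.0000. Δ = (V_up−V_dn)/(S_up−S_dn) = (21.1057−1.0812)/(198.7700−130.6600) = 0.2940. V = [p*·21.1057 + (1−p*)·1.0812]/1.01 = 3.9028. B = V − Δ·S = -36.9637.
Self-financing check: at every node Δ·S+B equals the discounted successor values.

(0,0): Delta=0.2940 Bond=-36.9637
(1,0): Delta=0.1194 Bond=-14.5185
(1,1): Delta=0.9827 Bond=-174.2222
(2,0): Delta=0.0000 Bond=0.0000
(2,1): Delta=0.5903 Bond=-102.6459
(2,2): Delta=2.5304 Bond=-615.8756
(3,0): Delta=0.0000 Bond=0.0000
(3,1): Delta=0.0000 Bond=0.0000
(3,2): Delta=2.9184 Bond=-725.7068
(3,3): Delta=1.0000 Bond=0.0000
V0=3.9028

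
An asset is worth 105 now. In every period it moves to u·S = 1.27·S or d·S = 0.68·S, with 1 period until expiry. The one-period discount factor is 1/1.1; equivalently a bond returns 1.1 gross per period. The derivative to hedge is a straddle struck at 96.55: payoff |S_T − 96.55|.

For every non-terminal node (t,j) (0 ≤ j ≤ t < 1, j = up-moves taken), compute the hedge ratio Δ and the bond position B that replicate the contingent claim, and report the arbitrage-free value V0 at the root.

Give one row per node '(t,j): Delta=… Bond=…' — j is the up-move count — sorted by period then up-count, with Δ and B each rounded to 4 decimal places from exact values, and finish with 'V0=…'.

(0,0): Delta=0.1881 Bond=10.6572
V0=30.4029

The replicating-portfolio and risk-neutral prices coincide; use p* = (1.1−0.68)/(1.27−0.68) = 0.7119 for the latter.
At expiry t=1: V(1,0)=25.1500, V(1,1)=36.8000
  t=0,j=0: stock 105.0000 → up 133.3500 (V=36.8000), down 71.4000 (V=25.1500). Price 30.4029; hedge Δ=0.1881, bond B=10.6572.
Each (Δ,B) replicates both successor values, so the strategy is self-financing and V0 is arbitrage-free.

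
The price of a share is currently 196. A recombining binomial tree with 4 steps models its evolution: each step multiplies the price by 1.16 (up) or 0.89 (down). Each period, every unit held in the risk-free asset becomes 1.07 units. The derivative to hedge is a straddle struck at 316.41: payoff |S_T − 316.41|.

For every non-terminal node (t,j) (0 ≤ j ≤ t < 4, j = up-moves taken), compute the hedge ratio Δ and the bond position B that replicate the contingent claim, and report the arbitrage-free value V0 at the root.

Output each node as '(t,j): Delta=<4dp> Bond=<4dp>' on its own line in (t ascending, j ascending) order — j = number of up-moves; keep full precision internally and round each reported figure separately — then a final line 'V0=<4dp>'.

(0,0): Delta=-0.6483 Bond=184.0514
(1,0): Delta=-1.0000 Bond=258.2848
(1,1): Delta=-0.5134 Bond=166.2601
(2,0): Delta=-1.0000 Bond=276.3647
(2,1): Delta=-1.0000 Bond=276.3647
(2,2): Delta=-0.3267 Bond=128.6651
(3,0): Delta=-1.0000 Bond=295.7103
(3,1): Delta=-1.0000 Bond=295.7103
(3,2): Delta=-1.0000 Bond=295.7103
(3,3): Delta=-0.0684 Bond=58.6523
V0=56.9838

No-arbitrage ⇒ martingale measure with p* = (R−d)/(u−d) = 0.6667.
At expiry t=4: V(4,0)=193.4352, V(4,1)=156.1282, V(4,2)=107.5034, V(4,3)=44.1273, V(4,4)=38.4753
Node (3,0) S=138.1739: V=(p*·156.1282+(1−p*)·193.4352)/1.07=157.5364; Δ=(156.1282−193.4352)/(160.2818−122.9748)=-1.0000; B=V−Δ·S=295.7103
Node (3,1) S=180.0919: V=(p*·107.5034+(1−p*)·156.1282)/1.07=115.6184; Δ=(107.5034−156.1282)/(208.9066−160.2818)=-1.0000; B=V−Δ·S=295.7103
Node (3,2) S=234.7265: V=(p*·44.1273+(1−p*)·107.5034)/1.07=60.9838; Δ=(44.1273−107.5034)/(272.2827−208.9066)=-1.0000; B=V−Δ·S=295.7103
Node (3,3) S=305.9356: V=(p*·38.4753+(1−p*)·44.1273)/1.07=37.7190; Δ=(38.4753−44.1273)/(354.8853−272.2827)=-0.0684; B=V−Δ·S=58.6523
Node (2,0) S=155.2516: V=(p*·115.6184+(1−p*)·157.5364)/1.07=121.1131; Δ=(115.6184−157.5364)/(180.0919−138.1739)=-1.0000; B=V−Δ·S=276.3647
Node (2,1) S=202.3504: V=(p*·60.9838+(1−p*)·115.6184)/1.07=74.0143; Δ=(60.9838−115.6184)/(234.7265−180.0919)=-1.0000; B=V−Δ·S=276.3647
Node (2,2) S=263.7376: V=(p*·37.7190+(1−p*)·60.9838)/1.07=42.4990; Δ=(37.7190−60.9838)/(305.9356−234.7265)=-0.3267; B=V−Δ·S=128.6651
Node (1,0) S=174.4400: V=(p*·74.0143+(1−p*)·121.1131)/1.07=83.8448; Δ=(74.0143−121.1131)/(202.3504−155.2516)=-1.0000; B=V−Δ·S=258.2848
Node (1,1) S=227.3600: V=(p*·42.4990+(1−p*)·74.0143)/1.07=49.5366; Δ=(42.4990−74.0143)/(263.7376−202.3504)=-0.5134; B=V−Δ·S=166.2601
Node (0,0) S=196.0000: V=(p*·49.5366+(1−p*)·83.8448)/1.07=56.9838; Δ=(49.5366−83.8448)/(227.3600−174.4400)=-0.6483; B=V−Δ·S=184.0514
Each (Δ,B) replicates both successor values, so the strategy is self-financing and V0 is arbitrage-free.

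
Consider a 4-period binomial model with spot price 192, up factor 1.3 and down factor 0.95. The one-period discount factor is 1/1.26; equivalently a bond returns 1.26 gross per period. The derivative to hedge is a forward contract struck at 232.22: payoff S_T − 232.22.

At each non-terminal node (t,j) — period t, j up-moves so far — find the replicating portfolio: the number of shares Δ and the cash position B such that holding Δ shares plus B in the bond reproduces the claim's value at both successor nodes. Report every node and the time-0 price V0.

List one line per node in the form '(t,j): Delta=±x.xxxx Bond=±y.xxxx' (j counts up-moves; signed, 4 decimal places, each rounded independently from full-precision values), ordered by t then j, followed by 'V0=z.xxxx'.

(0,0): Delta=1.0000 Bond=-92.1335
(1,0): Delta=1.0000 Bond=-116.0882
(1,1): Delta=1.0000 Bond=-116.0882
(2,0): Delta=1.0000 Bond=-146.2711
(2,1): Delta=1.0000 Bond=-146.2711
(2,2): Delta=1.0000 Bond=-146.2711
(3,0): Delta=1.0000 Bond=-184.3016
(3,1): Delta=1.0000 Bond=-184.3016
(3,2): Delta=1.0000 Bond=-184.3016
(3,3): Delta=1.0000 Bond=-184.3016
V0=99.8665

Since d<R<u, set p* = (R−d)/(u−d) = 0.8857; price each node as the discounted p*-expectation of its children.
Payoff layer (t=4): V(4,0)=-75.8348, V(4,1)=-18.2192, V(4,2)=60.6232, V(4,3)=168.5128, V(4,4)=316.1512
(3,0): S=164.6160. Δ = (V_up−V_dn)/(S_up−S_dn) = (-18.2192−-75.8348)/(214.0008−156.3852) = 1.0000. V = [p*·-18.2192 + (1−p*)·-75.8348]/1.26 = -19.6856. B = V − Δ·S = -184.3016.
(3,1): S=225.2640. Δ = (V_up−V_dn)/(S_up−S_dn) = (60.6232−-18.2192)/(292.8432−214.0008) = 1.0000. V = [p*·60.6232 + (1−p*)·-18.2192]/1.26 = 40.9624. B = V − Δ·S = -184.3016.
(3,2): S=308.2560. Δ = (V_up−V_dn)/(S_up−S_dn) = (168.5128−60.6232)/(400.7328−292.8432) = 1.0000. V = [p*·168.5128 + (1−p*)·60.6232]/1.26 = 123.9544. B = V − Δ·S = -184.3016.
(3,3): S=421.8240. Δ = (V_up−V_dn)/(S_up−S_dn) = (316.1512−168.5128)/(548.3712−400.7328) = 1.0000. V = [p*·316.1512 + (1−p*)·168.5128]/1.26 = 237.5224. B = V − Δ·S = -184.3016.
(2,0): S=173.2800. Δ = (V_up−V_dn)/(S_up−S_dn) = (40.9624−-19.6856)/(225.2640−164.6160) = 1.0000. V = [p*·40.9624 + (1−p*)·-19.6856]/1.26 = 27.0089. B = V − Δ·S = -146.2711.
(2,1): S=237.1200. Δ = (V_up−V_dn)/(S_up−S_dn) = (123.9544−40.9624)/(308.2560−225.2640) = 1.0000. V = [p*·123.9544 + (1−p*)·40.9624]/1.26 = 90.8489. B = V − Δ·S = -146.2711.
(2,2): S=324.4800. Δ = (V_up−V_dn)/(S_up−S_dn) = (237.5224−123.9544)/(421.8240−308.2560) = 1.0000. V = [p*·237.5224 + (1−p*)·123.9544]/1.26 = 178.2089. B = V − Δ·S = -146.2711.
(1,0): S=182.4000. Δ = (V_up−V_dn)/(S_up−S_dn) = (90.8489−27.0089)/(237.1200−173.2800) = 1.0000. V = [p*·90.8489 + (1−p*)·27.0089]/1.26 = 66.3118. B = V − Δ·S = -116.0882.
(1,1): S=249.6000. Δ = (V_up−V_dn)/(S_up−S_dn) = (178.2089−90.8489)/(324.4800−237.1200) = 1.0000. V = [p*·178.2089 + (1−p*)·90.8489]/1.26 = 133.5118. B = V − Δ·S = -116.0882.
(0,0): S=192.0000. Δ = (V_up−V_dn)/(S_up−S_dn) = (133.5118−66.3118)/(249.6000−182.4000) = 1.0000. V = [p*·133.5118 + (1−p*)·66.3118]/1.26 = 99.8665. B = V − Δ·S = -92.1335.
Root portfolio cost Δ·192+B reproduces V0=99.8665.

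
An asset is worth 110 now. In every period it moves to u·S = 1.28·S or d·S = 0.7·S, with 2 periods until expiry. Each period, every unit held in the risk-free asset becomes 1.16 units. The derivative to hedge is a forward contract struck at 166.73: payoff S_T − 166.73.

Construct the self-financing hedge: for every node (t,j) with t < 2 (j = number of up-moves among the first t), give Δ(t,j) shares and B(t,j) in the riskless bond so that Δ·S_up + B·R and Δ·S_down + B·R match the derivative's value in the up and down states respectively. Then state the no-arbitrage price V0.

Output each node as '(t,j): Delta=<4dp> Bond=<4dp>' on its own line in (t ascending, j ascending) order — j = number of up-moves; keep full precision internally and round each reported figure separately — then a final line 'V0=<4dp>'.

No-arbitrage ⇒ martingale measure with p* = (R−d)/(u−d) = 0.7931.
At expiry t=2: V(2,0)=-112.8300, V(2,1)=-68.1700, V(2,2)=13.4940
Node (1,0) S=77.0000: V=(p*·-68.1700+(1−p*)·-112.8300)/1.16=-66.7328; Δ=(-68.1700−-112.8300)/(98.5600−53.9000)=1.0000; B=V−Δ·S=-143.7328
Node (1,1) S=140.8000: V=(p*·13.4940+(1−p*)·-68.1700)/1.16=-2.9328; Δ=(13.4940−-68.1700)/(180.2240−98.5600)=1.0000; B=V−Δ·S=-143.7328
Node (0,0) S=110.0000: V=(p*·-2.9328+(1−p*)·-66.7328)/1.16=-13.9076; Δ=(-2.9328−-66.7328)/(140.8000−77.0000)=1.0000; B=V−Δ·S=-123.9076
Check: Δ(0,0)·S0 + B(0,0) = -13.9076 = V0.

(0,0): Delta=1.0000 Bond=-123.9076
(1,0): Delta=1.0000 Bond=-143.7328
(1,1): Delta=1.0000 Bond=-143.7328
V0=-13.9076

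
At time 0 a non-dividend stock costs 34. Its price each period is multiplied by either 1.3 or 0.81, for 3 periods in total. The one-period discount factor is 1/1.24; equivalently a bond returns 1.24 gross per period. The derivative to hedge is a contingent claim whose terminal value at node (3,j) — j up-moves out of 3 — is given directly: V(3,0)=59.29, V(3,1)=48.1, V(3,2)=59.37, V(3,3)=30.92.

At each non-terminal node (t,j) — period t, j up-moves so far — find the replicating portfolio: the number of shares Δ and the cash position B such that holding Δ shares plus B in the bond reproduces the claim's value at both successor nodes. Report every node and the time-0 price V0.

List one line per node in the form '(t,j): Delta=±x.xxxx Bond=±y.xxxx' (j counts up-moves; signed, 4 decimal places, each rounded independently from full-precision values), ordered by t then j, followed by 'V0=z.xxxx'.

Risk-neutral probability p* = (R−d)/(u−d) = (1.24−0.81)/(1.3−0.81) = 0.8776.
Payoff layer (t=3): V(3,0)=59.2900, V(3,1)=48.1000, V(3,2)=59.3700, V(3,3)=30.9200
(2,0): S=22.3074. Δ = (V_up−V_dn)/(S_up−S_dn) = (48.1000−59.2900)/(28.9996−18.0690) = -1.0237. V = [p*·48.1000 + (1−p*)·59.2900]/1.24 = 39.8953. B = V − Δ·S = 62.7321.
(2,1): S=35.8020. Δ = (V_up−V_dn)/(S_up−S_dn) = (59.3700−48.1000)/(46.5426−28.9996) = 0.6424. V = [p*·59.3700 + (1−p*)·48.1000]/1.24 = 46.7661. B = V − Δ·S = 23.7661.
(2,2): S=57.4600. Δ = (V_up−V_dn)/(S_up−S_dn) = (30.9200−59.3700)/(74.6980−46.5426) = -1.0105. V = [p*·30.9200 + (1−p*)·59.3700]/1.24 = 27.7449. B = V − Δ·S = 85.8061.
(1,0): S=27.5400. Δ = (V_up−V_dn)/(S_up−S_dn) = (46.7661−39.8953)/(35.8020−22.3074) = 0.5092. V = [p*·46.7661 + (1−p*)·39.8953]/1.24 = 37.0361. B = V − Δ·S = 23.0141.
(1,1): S=44.2000. Δ = (V_up−V_dn)/(S_up−S_dn) = (27.7449−46.7661)/(57.4600−35.8020) = -0.8783. V = [p*·27.7449 + (1−p*)·46.7661]/1.24 = 24.2532. B = V − Δ·S = 63.0721.
(0,0): S=34.0000. Δ = (V_up−V_dn)/(S_up−S_dn) = (24.2532−37.0361)/(44.2000−27.5400) = -0.7673. V = [p*·24.2532 + (1−p*)·37.0361]/1.24 = 20.8214. B = V − Δ·S = 46.9089.
Each (Δ,B) replicates both successor values, so the strategy is self-financing and V0 is arbitrage-free.

(0,0): Delta=-0.7673 Bond=46.9089
(1,0): Delta=0.5092 Bond=23.0141
(1,1): Delta=-0.8783 Bond=63.0721
(2,0): Delta=-1.0237 Bond=62.7321
(2,1): Delta=0.6424 Bond=23.7661
(2,2): Delta=-1.0105 Bond=85.8061
V0=20.8214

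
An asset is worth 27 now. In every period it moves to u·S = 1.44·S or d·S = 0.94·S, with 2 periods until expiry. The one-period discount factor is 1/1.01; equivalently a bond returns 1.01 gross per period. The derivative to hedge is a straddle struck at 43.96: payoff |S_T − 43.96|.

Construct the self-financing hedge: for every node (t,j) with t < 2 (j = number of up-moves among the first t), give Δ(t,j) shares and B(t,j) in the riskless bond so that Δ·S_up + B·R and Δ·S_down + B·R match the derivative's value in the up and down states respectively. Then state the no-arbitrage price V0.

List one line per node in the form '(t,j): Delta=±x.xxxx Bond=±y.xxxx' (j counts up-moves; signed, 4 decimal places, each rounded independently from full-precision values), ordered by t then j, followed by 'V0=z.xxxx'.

Since d<R<u, set p* = (R−d)/(u−d) = 0.1400; price each node as the discounted p*-expectation of its children.
Terminal payoffs: V(2,0)=20.1028, V(2,1)=7.4128, V(2,2)=12.0272
  t=1,j=0: stock 25.3800 → up 36.5472 (V=7.4128), down 23.8572 (V=20.1028). Price 18.1448; hedge Δ=-1.0000, bond B=43.5248.
  t=1,j=1: stock 38.8800 → up 55.9872 (V=12.0272), down 36.5472 (V=7.4128). Price 7.9790; hedge Δ=0.2374, bond B=-1.2498.
  t=0,j=0: stock 27.0000 → up 38.8800 (V=7.9790), down 25.3800 (V=18.1448). Price 16.5560; hedge Δ=-0.7530, bond B=36.8874.
Root portfolio cost Δ·27+B reproduces V0=16.5560.

(0,0): Delta=-0.7530 Bond=36.8874
(1,0): Delta=-1.0000 Bond=43.5248
(1,1): Delta=0.2374 Bond=-1.2498
V0=16.5560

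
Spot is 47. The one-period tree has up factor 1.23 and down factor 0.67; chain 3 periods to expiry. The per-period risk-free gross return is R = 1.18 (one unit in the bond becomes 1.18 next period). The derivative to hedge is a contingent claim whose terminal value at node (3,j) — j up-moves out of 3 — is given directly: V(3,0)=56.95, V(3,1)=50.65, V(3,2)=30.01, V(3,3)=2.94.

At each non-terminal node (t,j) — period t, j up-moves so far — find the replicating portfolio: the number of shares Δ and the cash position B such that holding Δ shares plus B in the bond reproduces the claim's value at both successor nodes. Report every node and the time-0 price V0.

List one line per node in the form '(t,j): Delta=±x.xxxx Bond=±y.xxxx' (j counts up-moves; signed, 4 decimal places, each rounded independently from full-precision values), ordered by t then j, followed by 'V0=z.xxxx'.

Since d<R<u, set p* = (R−d)/(u−d) = 0.9107; price each node as the discounted p*-expectation of its children.
Terminal payoffs: V(3,0)=56.9500, V(3,1)=50.6500, V(3,2)=30.0100, V(3,3)=2.9400
Node (2,0) S=21.0983: V=(p*·50.6500+(1−p*)·56.9500)/1.18=43.4004; Δ=(50.6500−56.9500)/(25.9509−14.1359)=-0.5332; B=V−Δ·S=54.6504
Node (2,1) S=38.7327: V=(p*·30.0100+(1−p*)·50.6500)/1.18=26.9939; Δ=(30.0100−50.6500)/(47.6412−25.9509)=-0.9516; B=V−Δ·S=63.8511
Node (2,2) S=71.1063: V=(p*·2.9400+(1−p*)·30.0100)/1.18=4.5398; Δ=(2.9400−30.0100)/(87.4607−47.6412)=-0.6798; B=V−Δ·S=52.8791
Node (1,0) S=31.4900: V=(p*·26.9939+(1−p*)·43.4004)/1.18=24.1176; Δ=(26.9939−43.4004)/(38.7327−21.0983)=-0.9304; B=V−Δ·S=53.4149
Node (1,1) S=57.8100: V=(p*·4.5398+(1−p*)·26.9939)/1.18=5.5463; Δ=(4.5398−26.9939)/(71.1063−38.7327)=-0.6936; B=V−Δ·S=45.6430
Node (0,0) S=47.0000: V=(p*·5.5463+(1−p*)·24.1176)/1.18=6.1055; Δ=(5.5463−24.1176)/(57.8100−31.4900)=-0.7056; B=V−Δ·S=39.2686
Self-financing check: at every node Δ·S+B equals the discounted successor values.

(0,0): Delta=-0.7056 Bond=39.2686
(1,0): Delta=-0.9304 Bond=53.4149
(1,1): Delta=-0.6936 Bond=45.6430
(2,0): Delta=-0.5332 Bond=54.6504
(2,1): Delta=-0.9516 Bond=63.8511
(2,2): Delta=-0.6798 Bond=52.8791
V0=6.1055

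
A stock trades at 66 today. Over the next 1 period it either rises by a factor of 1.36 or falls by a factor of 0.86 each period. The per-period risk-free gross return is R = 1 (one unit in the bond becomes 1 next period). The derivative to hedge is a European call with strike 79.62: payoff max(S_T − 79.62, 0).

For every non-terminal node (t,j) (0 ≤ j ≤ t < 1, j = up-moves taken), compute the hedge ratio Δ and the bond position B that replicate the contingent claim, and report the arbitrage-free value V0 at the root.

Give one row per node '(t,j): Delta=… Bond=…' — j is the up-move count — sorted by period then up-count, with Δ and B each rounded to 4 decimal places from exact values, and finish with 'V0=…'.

No-arbitrage ⇒ martingale measure with p* = (R−d)/(u−d) = 0.2800.
Terminal payoffs: V(1,0)=0.0000, V(1,1)=10.1400
(0,0): S=66.0000. Δ = (V_up−V_dn)/(S_up−S_dn) = (10.1400−0.0000)/(89.7600−56.7600) = 0.3073. V = [p*·10.1400 + (1−p*)·0.0000]/1 = 2.8392. B = V − Δ·S = -17.4408.
Each (Δ,B) replicates both successor values, so the strategy is self-financing and V0 is arbitrage-free.

(0,0): Delta=0.3073 Bond=-17.4408
V0=2.8392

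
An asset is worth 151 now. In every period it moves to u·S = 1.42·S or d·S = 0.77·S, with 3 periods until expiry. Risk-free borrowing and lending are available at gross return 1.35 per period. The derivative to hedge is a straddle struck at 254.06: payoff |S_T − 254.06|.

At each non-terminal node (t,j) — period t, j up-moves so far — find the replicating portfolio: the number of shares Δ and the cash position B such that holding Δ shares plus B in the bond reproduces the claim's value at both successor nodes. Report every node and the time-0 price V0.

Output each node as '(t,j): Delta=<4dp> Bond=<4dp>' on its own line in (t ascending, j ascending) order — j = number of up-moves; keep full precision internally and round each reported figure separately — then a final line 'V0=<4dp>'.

(0,0): Delta=0.5872 Bond=-33.4423
(1,0): Delta=-1.0000 Bond=139.4019
(1,1): Delta=0.6911 Bond=-67.4203
(2,0): Delta=-1.0000 Bond=188.1926
(2,1): Delta=-1.0000 Bond=188.1926
(2,2): Delta=0.8018 Bond=-124.7152
V0=55.2318

The replicating-portfolio and risk-neutral prices coincide; use p* = (1.35−0.77)/(1.42−0.77) = 0.8923 for the latter.
Payoff layer (t=3): V(3,0)=185.1235, V(3,1)=126.9304, V(3,2)=19.6132, V(3,3)=178.2965
(2,0): S=89.5279. Δ = (V_up−V_dn)/(S_up−S_dn) = (126.9304−185.1235)/(127.1296−68.9365) = -1.0000. V = [p*·126.9304 + (1−p*)·185.1235]/1.35 = 98.6647. B = V − Δ·S = 188.1926.
(2,1): S=165.1034. Δ = (V_up−V_dn)/(S_up−S_dn) = (19.6132−126.9304)/(234.4468−127.1296) = -1.0000. V = [p*·19.6132 + (1−p*)·126.9304]/1.35 = 23.0892. B = V − Δ·S = 188.1926.
(2,2): S=304.4764. Δ = (V_up−V_dn)/(S_up−S_dn) = (178.2965−19.6132)/(432.3565−234.4468) = 0.8018. V = [p*·178.2965 + (1−p*)·19.6132]/1.35 = 119.4130. B = V − Δ·S = -124.7152.
(1,0): S=116.2700. Δ = (V_up−V_dn)/(S_up−S_dn) = (23.0892−98.6647)/(165.1034−89.5279) = -1.0000. V = [p*·23.0892 + (1−p*)·98.6647]/1.35 = 23.1319. B = V − Δ·S = 139.4019.
(1,1): S=214.4200. Δ = (V_up−V_dn)/(S_up−S_dn) = (119.4130−23.0892)/(304.4764−165.1034) = 0.6911. V = [p*·119.4130 + (1−p*)·23.0892]/1.35 = 80.7701. B = V − Δ·S = -67.4203.
(0,0): S=151.0000. Δ = (V_up−V_dn)/(S_up−S_dn) = (80.7701−23.1319)/(214.4200−116.2700) = 0.5872. V = [p*·80.7701 + (1−p*)·23.1319]/1.35 = 55.2318. B = V − Δ·S = -33.4423.
The time-0 hedge costs 55.2318, which is the no-arbitrage price.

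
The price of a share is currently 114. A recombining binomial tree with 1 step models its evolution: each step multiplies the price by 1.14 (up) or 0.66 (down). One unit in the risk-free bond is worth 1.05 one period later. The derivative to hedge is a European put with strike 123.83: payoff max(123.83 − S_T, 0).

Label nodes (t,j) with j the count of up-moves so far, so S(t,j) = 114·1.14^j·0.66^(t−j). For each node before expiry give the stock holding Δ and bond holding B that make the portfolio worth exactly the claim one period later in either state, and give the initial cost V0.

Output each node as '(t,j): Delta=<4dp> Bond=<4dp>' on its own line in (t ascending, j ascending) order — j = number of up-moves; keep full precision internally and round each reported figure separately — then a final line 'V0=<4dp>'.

Since d<R<u, set p* = (R−d)/(u−d) = 0.8125; price each node as the discounted p*-expectation of its children.
Terminal payoffs: V(1,0)=48.5900, V(1,1)=0.0000
(0,0): S=114.0000. Δ = (V_up−V_dn)/(S_up−S_dn) = (0.0000−48.5900)/(129.9600−75.2400) = -0.8880. V = [p*·0.0000 + (1−p*)·48.5900]/1.05 = 8.6768. B = V − Δ·S = 109.9060.
The time-0 hedge costs 8.6768, which is the no-arbitrage price.

(0,0): Delta=-0.8880 Bond=109.9060
V0=8.6768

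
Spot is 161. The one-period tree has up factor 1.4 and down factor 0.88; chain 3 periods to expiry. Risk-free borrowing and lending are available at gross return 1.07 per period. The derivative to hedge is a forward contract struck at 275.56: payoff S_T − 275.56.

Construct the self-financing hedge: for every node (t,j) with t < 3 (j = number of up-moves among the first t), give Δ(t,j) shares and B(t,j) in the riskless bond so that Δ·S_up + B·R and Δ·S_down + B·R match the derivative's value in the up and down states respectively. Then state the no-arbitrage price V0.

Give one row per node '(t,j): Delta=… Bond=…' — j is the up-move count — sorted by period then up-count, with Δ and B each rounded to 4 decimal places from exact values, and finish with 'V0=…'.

Since d<R<u, set p* = (R−d)/(u−d) = 0.3654; price each node as the discounted p*-expectation of its children.
Terminal values V(3,·): V(3,0)=-165.8430, V(3,1)=-101.0102, V(3,2)=2.1328, V(3,3)=166.2240
  t=2,j=0: stock 124.6784 → up 174.5498 (V=-101.0102), down 109.7170 (V=-165.8430). Price -132.8543; hedge Δ=1.0000, bond B=-257.5327.
  t=2,j=1: stock 198.3520 → up 277.6928 (V=2.1328), down 174.5498 (V=-101.0102). Price -59.1807; hedge Δ=1.0000, bond B=-257.5327.
  t=2,j=2: stock 315.5600 → up 441.7840 (V=166.2240), down 277.6928 (V=2.1328). Price 58.0273; hedge Δ=1.0000, bond B=-257.5327.
  t=1,j=0: stock 141.6800 → up 198.3520 (V=-59.1807), down 124.6784 (V=-132.8543). Price -99.0048; hedge Δ=1.0000, bond B=-240.6848.
  t=1,j=1: stock 225.4000 → up 315.5600 (V=58.0273), down 198.3520 (V=-59.1807). Price -15.2848; hedge Δ=1.0000, bond B=-240.6848.
  t=0,j=0: stock 161.0000 → up 225.4000 (V=-15.2848), down 141.6800 (V=-99.0048). Price -63.9390; hedge Δ=1.0000, bond B=-224.9390.
The time-0 hedge costs -63.9390, which is the no-arbitrage price.

(0,0): Delta=1.0000 Bond=-224.9390
(1,0): Delta=1.0000 Bond=-240.6848
(1,1): Delta=1.0000 Bond=-240.6848
(2,0): Delta=1.0000 Bond=-257.5327
(2,1): Delta=1.0000 Bond=-257.5327
(2,2): Delta=1.0000 Bond=-257.5327
V0=-63.9390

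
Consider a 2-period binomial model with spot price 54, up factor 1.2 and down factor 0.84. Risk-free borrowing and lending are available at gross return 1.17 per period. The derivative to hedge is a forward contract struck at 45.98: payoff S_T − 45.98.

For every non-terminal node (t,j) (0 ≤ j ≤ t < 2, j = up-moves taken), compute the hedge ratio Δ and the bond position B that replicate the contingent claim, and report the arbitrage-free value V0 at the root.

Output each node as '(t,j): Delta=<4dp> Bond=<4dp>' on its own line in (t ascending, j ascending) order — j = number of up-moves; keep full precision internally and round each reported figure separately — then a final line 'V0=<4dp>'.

(0,0): Delta=1.0000 Bond=-33.5890
(1,0): Delta=1.0000 Bond=-39.2991
(1,1): Delta=1.0000 Bond=-39.2991
V0=20.4110

Under the risk-neutral measure, an up-move has probability p* = (R−d)/(u−d) = 0.9167 and values discount at R = 1.17.
Terminal payoffs: V(2,0)=-7.8776, V(2,1)=8.4520, V(2,2)=31.7800
(1,0): S=45.3600. Δ = (V_up−V_dn)/(S_up−S_dn) = (8.4520−-7.8776)/(54.4320−38.1024) = 1.0000. V = [p*·8.4520 + (1−p*)·-7.8776]/1.17 = 6.0609. B = V − Δ·S = -39.2991.
(1,1): S=64.8000. Δ = (V_up−V_dn)/(S_up−S_dn) = (31.7800−8.4520)/(77.7600−54.4320) = 1.0000. V = [p*·31.7800 + (1−p*)·8.4520]/1.17 = 25.5009. B = V − Δ·S = -39.2991.
(0,0): S=54.0000. Δ = (V_up−V_dn)/(S_up−S_dn) = (25.5009−6.0609)/(64.8000−45.3600) = 1.0000. V = [p*·25.5009 + (1−p*)·6.0609]/1.17 = 20.4110. B = V − Δ·S = -33.5890.
Root portfolio cost Δ·54+B reproduces V0=20.4110.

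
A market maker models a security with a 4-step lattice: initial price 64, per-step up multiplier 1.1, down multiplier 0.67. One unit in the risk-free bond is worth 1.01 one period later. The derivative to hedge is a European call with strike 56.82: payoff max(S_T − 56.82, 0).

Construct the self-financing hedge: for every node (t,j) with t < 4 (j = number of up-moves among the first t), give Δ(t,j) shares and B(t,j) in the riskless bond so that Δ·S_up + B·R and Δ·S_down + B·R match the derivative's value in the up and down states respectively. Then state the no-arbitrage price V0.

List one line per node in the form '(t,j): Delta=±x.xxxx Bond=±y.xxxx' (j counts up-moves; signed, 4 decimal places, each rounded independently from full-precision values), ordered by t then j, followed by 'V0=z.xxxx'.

(0,0): Delta=0.6421 Bond=-27.1416
(1,0): Delta=0.0084 Bond=-0.2395
(1,1): Delta=0.7443 Bond=-34.6060
(2,0): Delta=0.0000 Bond=0.0000
(2,1): Delta=0.0098 Bond=-0.3059
(2,2): Delta=0.8627 Bond=-44.1232
(3,0): Delta=0.0000 Bond=0.0000
(3,1): Delta=0.0000 Bond=0.0000
(3,2): Delta=0.0114 Bond=-0.3907
(3,3): Delta=1.0000 Bond=-56.2574
V0=13.9547

Risk-neutral probability p* = (R−d)/(u−d) = (1.01−0.67)/(1.1−0.67) = 0.7907.
Payoff layer (t=4): V(4,0)=0.0000, V(4,1)=0.0000, V(4,2)=0.0000, V(4,3)=0.2533, V(4,4)=36.8824
Node (3,0) S=19.2488: V=(p*·0.0000+(1−p*)·0.0000)/1.01=0.0000; Δ=(0.0000−0.0000)/(21.1737−12.8967)=0.0000; B=V−Δ·S=0.0000
Node (3,1) S=31.6026: V=(p*·0.0000+(1−p*)·0.0000)/1.01=0.0000; Δ=(0.0000−0.0000)/(34.7628−21.1737)=0.0000; B=V−Δ·S=0.0000
Node (3,2) S=51.8848: V=(p*·0.2533+(1−p*)·0.0000)/1.01=0.1983; Δ=(0.2533−0.0000)/(57.0733−34.7628)=0.0114; B=V−Δ·S=-0.3907
Node (3,3) S=85.1840: V=(p*·36.8824+(1−p*)·0.2533)/1.01=28.9266; Δ=(36.8824−0.2533)/(93.7024−57.0733)=1.0000; B=V−Δ·S=-56.2574
Node (2,0) S=28.7296: V=(p*·0.0000+(1−p*)·0.0000)/1.01=0.0000; Δ=(0.0000−0.0000)/(31.6026−19.2488)=0.0000; B=V−Δ·S=0.0000
Node (2,1) S=47.1680: V=(p*·0.1983+(1−p*)·0.0000)/1.01=0.1552; Δ=(0.1983−0.0000)/(51.8848−31.6026)=0.0098; B=V−Δ·S=-0.3059
Node (2,2) S=77.4400: V=(p*·28.9266+(1−p*)·0.1983)/1.01=22.6868; Δ=(28.9266−0.1983)/(85.1840−51.8848)=0.8627; B=V−Δ·S=-44.1232
Node (1,0) S=42.8800: V=(p*·0.1552+(1−p*)·0.0000)/1.01=0.1215; Δ=(0.1552−0.0000)/(47.1680−28.7296)=0.0084; B=V−Δ·S=-0.2395
Node (1,1) S=70.4000: V=(p*·22.6868+(1−p*)·0.1552)/1.01=17.7930; Δ=(22.6868−0.1552)/(77.4400−47.1680)=0.7443; B=V−Δ·S=-34.6060
Node (0,0) S=64.0000: V=(p*·17.7930+(1−p*)·0.1215)/1.01=13.9547; Δ=(17.7930−0.1215)/(70.4000−42.8800)=0.6421; B=V−Δ·S=-27.1416
The time-0 hedge costs 13.9547, which is the no-arbitrage price.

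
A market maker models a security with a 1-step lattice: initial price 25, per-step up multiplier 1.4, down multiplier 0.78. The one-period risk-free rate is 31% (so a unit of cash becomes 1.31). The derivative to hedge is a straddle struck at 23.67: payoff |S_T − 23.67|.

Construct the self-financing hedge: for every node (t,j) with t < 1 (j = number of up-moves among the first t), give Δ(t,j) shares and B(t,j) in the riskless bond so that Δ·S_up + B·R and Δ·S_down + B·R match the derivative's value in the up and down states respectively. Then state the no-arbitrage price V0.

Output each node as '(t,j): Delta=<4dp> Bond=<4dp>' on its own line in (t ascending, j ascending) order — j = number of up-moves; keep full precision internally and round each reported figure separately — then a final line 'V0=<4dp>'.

(0,0): Delta=0.4619 Bond=-3.6929
V0=7.8555

Since d<R<u, set p* = (R−d)/(u−d) = 0.8548; price each node as the discounted p*-expectation of its children.
Payoff layer (t=1): V(1,0)=4.1700, V(1,1)=11.3300
Node (0,0) S=25.0000: V=(p*·11.3300+(1−p*)·4.1700)/1.31=7.8555; Δ=(11.3300−4.1700)/(35.0000−19.5000)=0.4619; B=V−Δ·S=-3.6929
Check: Δ(0,0)·S0 + B(0,0) = 7.8555 = V0.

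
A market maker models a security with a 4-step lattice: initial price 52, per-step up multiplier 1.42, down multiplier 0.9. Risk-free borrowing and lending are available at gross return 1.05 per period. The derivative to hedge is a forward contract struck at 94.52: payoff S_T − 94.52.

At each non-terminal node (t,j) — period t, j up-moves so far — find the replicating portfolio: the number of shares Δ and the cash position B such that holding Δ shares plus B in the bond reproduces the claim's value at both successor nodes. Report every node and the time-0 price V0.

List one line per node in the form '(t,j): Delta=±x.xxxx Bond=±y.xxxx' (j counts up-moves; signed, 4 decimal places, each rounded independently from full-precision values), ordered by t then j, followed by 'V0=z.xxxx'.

(0,0): Delta=1.0000 Bond=-77.7618
(1,0): Delta=1.0000 Bond=-81.6499
(1,1): Delta=1.0000 Bond=-81.6499
(2,0): Delta=1.0000 Bond=-85.7324
(2,1): Delta=1.0000 Bond=-85.7324
(2,2): Delta=1.0000 Bond=-85.7324
(3,0): Delta=1.0000 Bond=-90.0190
(3,1): Delta=1.0000 Bond=-90.0190
(3,2): Delta=1.0000 Bond=-90.0190
(3,3): Delta=1.0000 Bond=-90.0190
V0=-25.7618

Under the risk-neutral measure, an up-move has probability p* = (R−d)/(u−d) = 0.2885 and values discount at R = 1.05.
Terminal payoffs: V(4,0)=-60.4028, V(4,1)=-40.6906, V(4,2)=-9.5892, V(4,3)=39.4819, V(4,4)=116.9052
Node (3,0) S=37.9080: V=(p*·-40.6906+(1−p*)·-60.4028)/1.05=-52.1110; Δ=(-40.6906−-60.4028)/(53.8294−34.1172)=1.0000; B=V−Δ·S=-90.0190
Node (3,1) S=59.8104: V=(p*·-9.5892+(1−p*)·-40.6906)/1.05=-30.2086; Δ=(-9.5892−-40.6906)/(84.9308−53.8294)=1.0000; B=V−Δ·S=-90.0190
Node (3,2) S=94.3675: V=(p*·39.4819+(1−p*)·-9.5892)/1.05=4.3485; Δ=(39.4819−-9.5892)/(134.0019−84.9308)=1.0000; B=V−Δ·S=-90.0190
Node (3,3) S=148.8910: V=(p*·116.9052+(1−p*)·39.4819)/1.05=58.8719; Δ=(116.9052−39.4819)/(211.4252−134.0019)=1.0000; B=V−Δ·S=-90.0190
Node (2,0) S=42.1200: V=(p*·-30.2086+(1−p*)·-52.1110)/1.05=-43.6124; Δ=(-30.2086−-52.1110)/(59.8104−37.9080)=1.0000; B=V−Δ·S=-85.7324
Node (2,1) S=66.4560: V=(p*·4.3485+(1−p*)·-30.2086)/1.05=-19.2764; Δ=(4.3485−-30.2086)/(94.3675−59.8104)=1.0000; B=V−Δ·S=-85.7324
Node (2,2) S=104.8528: V=(p*·58.8719+(1−p*)·4.3485)/1.05=19.1204; Δ=(58.8719−4.3485)/(148.8910−94.3675)=1.0000; B=V−Δ·S=-85.7324
Node (1,0) S=46.8000: V=(p*·-19.2764+(1−p*)·-43.6124)/1.05=-34.8499; Δ=(-19.2764−-43.6124)/(66.4560−42.1200)=1.0000; B=V−Δ·S=-81.6499
Node (1,1) S=73.8400: V=(p*·19.1204+(1−p*)·-19.2764)/1.05=-7.8099; Δ=(19.1204−-19.2764)/(104.8528−66.4560)=1.0000; B=V−Δ·S=-81.6499
Node (0,0) S=52.0000: V=(p*·-7.8099+(1−p*)·-34.8499)/1.05=-25.7618; Δ=(-7.8099−-34.8499)/(73.8400−46.8000)=1.0000; B=V−Δ·S=-77.7618
Self-financing check: at every node Δ·S+B equals the discounted successor values.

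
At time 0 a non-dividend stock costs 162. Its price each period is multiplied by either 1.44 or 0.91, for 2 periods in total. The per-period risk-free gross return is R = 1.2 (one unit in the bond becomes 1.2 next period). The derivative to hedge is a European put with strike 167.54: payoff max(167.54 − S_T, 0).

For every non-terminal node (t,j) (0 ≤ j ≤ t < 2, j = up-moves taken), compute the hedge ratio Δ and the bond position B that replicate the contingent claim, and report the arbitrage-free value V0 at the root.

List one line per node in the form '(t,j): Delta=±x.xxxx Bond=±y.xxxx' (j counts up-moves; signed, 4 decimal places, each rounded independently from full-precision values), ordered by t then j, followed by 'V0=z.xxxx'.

Risk-neutral probability p* = (R−d)/(u−d) = (1.2−0.91)/(1.44−0.91) = 0.5472.
Terminal values V(2,·): V(2,0)=33.3878, V(2,1)=0.0000, V(2,2)=0.0000
  t=1,j=0: stock 147.4200 → up 212.2848 (V=0.0000), down 134.1522 (V=33.3878). Price 12.5992; hedge Δ=-0.4273, bond B=75.5950.
  t=1,j=1: stock 233.2800 → up 335.9232 (V=0.0000), down 212.2848 (V=0.0000). Price 0.0000; hedge Δ=0.0000, bond B=0.0000.
  t=0,j=0: stock 162.0000 → up 233.2800 (V=0.0000), down 147.4200 (V=12.5992). Price 4.7544; hedge Δ=-0.1467, bond B=28.5264.
Self-financing check: at every node Δ·S+B equals the discounted successor values.

(0,0): Delta=-0.1467 Bond=28.5264
(1,0): Delta=-0.4273 Bond=75.5950
(1,1): Delta=0.0000 Bond=0.0000
V0=4.7544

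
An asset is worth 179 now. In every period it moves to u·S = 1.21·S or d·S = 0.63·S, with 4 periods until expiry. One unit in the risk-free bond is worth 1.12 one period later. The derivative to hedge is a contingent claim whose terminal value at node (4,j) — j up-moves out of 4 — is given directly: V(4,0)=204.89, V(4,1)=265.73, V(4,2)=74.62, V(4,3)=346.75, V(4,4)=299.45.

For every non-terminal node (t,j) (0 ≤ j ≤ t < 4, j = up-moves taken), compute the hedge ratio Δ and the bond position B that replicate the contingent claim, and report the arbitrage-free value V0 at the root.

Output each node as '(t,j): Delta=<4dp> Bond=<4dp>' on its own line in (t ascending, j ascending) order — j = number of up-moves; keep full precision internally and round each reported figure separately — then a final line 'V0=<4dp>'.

(0,0): Delta=0.3460 Bond=124.5926
(1,0): Delta=1.7744 Bond=-21.5482
(1,1): Delta=0.2093 Bond=169.1320
(2,0): Delta=-3.2939 Bond=335.9441
(2,1): Delta=2.2591 Bond=-90.2708
(2,2): Delta=0.0133 Bond=240.8010
(3,0): Delta=2.3436 Bond=123.9332
(3,1): Delta=-3.8330 Bond=422.6027
(3,2): Delta=2.8417 Bond=-197.2942
(3,3): Delta=-0.2572 Bond=355.4711
V0=186.5176

Since d<R<u, set p* = (R−d)/(u−d) = 0.8448; price each node as the discounted p*-expectation of its children.
Terminal values V(4,·): V(4,0)=204.8900, V(4,1)=265.7300, V(4,2)=74.6200, V(4,3)=346.7500, V(4,4)=299.4500
Node (3,0) S=44.7584: V=(p*·265.7300+(1−p*)·204.8900)/1.12=228.8297; Δ=(265.7300−204.8900)/(54.1577−28.1978)=2.3436; B=V−Δ·S=123.9332
Node (3,1) S=85.9646: V=(p*·74.6200+(1−p*)·265.7300)/1.12=93.1027; Δ=(74.6200−265.7300)/(104.0171−54.1577)=-3.8330; B=V−Δ·S=422.6027
Node (3,2) S=165.1066: V=(p*·346.7500+(1−p*)·74.6200)/1.12=271.8955; Δ=(346.7500−74.6200)/(199.7789−104.0171)=2.8417; B=V−Δ·S=-197.2942
Node (3,3) S=317.1094: V=(p*·299.4500+(1−p*)·346.7500)/1.12=273.9193; Δ=(299.4500−346.7500)/(383.7024−199.7789)=-0.2572; B=V−Δ·S=355.4711
Node (2,0) S=71.0451: V=(p*·93.1027+(1−p*)·228.8297)/1.12=101.9319; Δ=(93.1027−228.8297)/(85.9646−44.7584)=-3.2939; B=V−Δ·S=335.9441
Node (2,1) S=136.4517: V=(p*·271.8955+(1−p*)·93.1027)/1.12=217.9926; Δ=(271.8955−93.1027)/(165.1066−85.9646)=2.2591; B=V−Δ·S=-90.2708
Node (2,2) S=262.0739: V=(p*·273.9193+(1−p*)·271.8955)/1.12=244.2904; Δ=(273.9193−271.8955)/(317.1094−165.1066)=0.0133; B=V−Δ·S=240.8010
Node (1,0) S=112.7700: V=(p*·217.9926+(1−p*)·101.9319)/1.12=178.5565; Δ=(217.9926−101.9319)/(136.4517−71.0451)=1.7744; B=V−Δ·S=-21.5482
Node (1,1) S=216.5900: V=(p*·244.2904+(1−p*)·217.9926)/1.12=214.4730; Δ=(244.2904−217.9926)/(262.0739−136.4517)=0.2093; B=V−Δ·S=169.1320
Node (0,0) S=179.0000: V=(p*·214.4730+(1−p*)·178.5565)/1.12=186.5176; Δ=(214.4730−178.5565)/(216.5900−112.7700)=0.3460; B=V−Δ·S=124.5926
Check: Δ(0,0)·S0 + B(0,0) = 186.5176 = V0.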